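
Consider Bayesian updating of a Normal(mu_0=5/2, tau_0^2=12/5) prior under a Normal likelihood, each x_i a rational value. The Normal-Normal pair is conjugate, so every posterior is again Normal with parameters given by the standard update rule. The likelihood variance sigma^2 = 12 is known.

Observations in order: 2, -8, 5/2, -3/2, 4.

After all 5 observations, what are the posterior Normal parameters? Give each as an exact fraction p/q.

mu_0=23/20, tau_0^2=6/5

obs 1: x=2 → posterior Normal(29/12, 2)
obs 2: x=-8 → posterior Normal(13/14, 12/7)
obs 3: x=5/2 → posterior Normal(9/8, 3/2)
obs 4: x=-3/2 → posterior Normal(5/6, 4/3)
obs 5: x=4 → posterior Normal(23/20, 6/5)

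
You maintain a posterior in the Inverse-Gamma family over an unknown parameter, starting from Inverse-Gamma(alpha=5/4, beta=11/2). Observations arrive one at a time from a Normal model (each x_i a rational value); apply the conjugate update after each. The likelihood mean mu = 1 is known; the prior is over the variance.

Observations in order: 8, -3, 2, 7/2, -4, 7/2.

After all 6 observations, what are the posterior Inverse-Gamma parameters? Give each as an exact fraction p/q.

obs 1: x=8 → posterior Inverse-Gamma(7/4, 30)
obs 2: x=-3 → posterior Inverse-Gamma(9/4, 38)
obs 3: x=2 → posterior Inverse-Gamma(11/4, 77/2)
obs 4: x=7/2 → posterior Inverse-Gamma(13/4, 333/8)
obs 5: x=-4 → posterior Inverse-Gamma(15/4, 433/8)
obs 6: x=7/2 → posterior Inverse-Gamma(17/4, 229/4)

alpha=17/4, beta=229/4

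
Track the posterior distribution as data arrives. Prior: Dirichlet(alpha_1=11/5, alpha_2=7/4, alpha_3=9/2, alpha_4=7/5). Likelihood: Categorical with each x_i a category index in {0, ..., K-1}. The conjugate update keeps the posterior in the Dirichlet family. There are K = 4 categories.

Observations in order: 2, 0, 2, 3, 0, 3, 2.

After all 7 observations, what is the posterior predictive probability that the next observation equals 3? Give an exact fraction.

obs 1: x=2 → posterior Dirichlet(11/5, 7/4, 11/2, 7/5)
obs 2: x=0 → posterior Dirichlet(16/5, 7/4, 11/2, 7/5)
obs 3: x=2 → posterior Dirichlet(16/5, 7/4, 13/2, 7/5)
obs 4: x=3 → posterior Dirichlet(16/5, 7/4, 13/2, 12/5)
obs 5: x=0 → posterior Dirichlet(21/5, 7/4, 13/2, 12/5)
obs 6: x=3 → posterior Dirichlet(21/5, 7/4, 13/2, 17/5)
obs 7: x=2 → posterior Dirichlet(21/5, 7/4, 15/2, 17/5)

68/337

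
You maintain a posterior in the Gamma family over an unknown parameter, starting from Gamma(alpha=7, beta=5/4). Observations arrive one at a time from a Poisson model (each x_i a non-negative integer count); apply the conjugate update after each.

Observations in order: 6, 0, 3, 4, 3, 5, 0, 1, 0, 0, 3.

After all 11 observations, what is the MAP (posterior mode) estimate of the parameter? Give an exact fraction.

124/49

obs 1: x=6 → posterior Gamma(13, 9/4)
obs 2: x=0 → posterior Gamma(13, 13/4)
obs 3: x=3 → posterior Gamma(16, 17/4)
obs 4: x=4 → posterior Gamma(20, 21/4)
obs 5: x=3 → posterior Gamma(23, 25/4)
obs 6: x=5 → posterior Gamma(28, 29/4)
obs 7: x=0 → posterior Gamma(28, 33/4)
obs 8: x=1 → posterior Gamma(29, 37/4)
obs 9: x=0 → posterior Gamma(29, 41/4)
obs 10: x=0 → posterior Gamma(29, 45/4)
obs 11: x=3 → posterior Gamma(32, 49/4)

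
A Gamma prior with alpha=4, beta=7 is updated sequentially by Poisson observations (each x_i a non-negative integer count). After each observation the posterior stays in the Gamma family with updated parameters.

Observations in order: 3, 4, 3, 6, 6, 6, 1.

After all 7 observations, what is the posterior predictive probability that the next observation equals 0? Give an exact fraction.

obs 1: x=3 → posterior Gamma(7, 8)
obs 2: x=4 → posterior Gamma(11, 9)
obs 3: x=3 → posterior Gamma(14, 10)
obs 4: x=6 → posterior Gamma(20, 11)
obs 5: x=6 → posterior Gamma(26, 12)
obs 6: x=6 → posterior Gamma(32, 13)
obs 7: x=1 → posterior Gamma(33, 14)

66408730383449729837806206197059026944/647159824910983792506158351898193359375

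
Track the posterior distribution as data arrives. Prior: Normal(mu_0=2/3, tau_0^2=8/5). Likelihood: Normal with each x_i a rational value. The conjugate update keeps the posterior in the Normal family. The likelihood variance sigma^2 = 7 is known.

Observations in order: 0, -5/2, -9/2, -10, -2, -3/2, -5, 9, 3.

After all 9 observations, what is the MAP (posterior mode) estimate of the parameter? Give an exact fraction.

obs 1: x=0 → posterior Normal(70/129, 56/43)
obs 2: x=-5/2 → posterior Normal(10/153, 56/51)
obs 3: x=-9/2 → posterior Normal(-98/177, 56/59)
obs 4: x=-10 → posterior Normal(-338/201, 56/67)
obs 5: x=-2 → posterior Normal(-386/225, 56/75)
obs 6: x=-3/2 → posterior Normal(-422/249, 56/83)
obs 7: x=-5 → posterior Normal(-542/273, 8/13)
obs 8: x=9 → posterior Normal(-326/297, 56/99)
obs 9: x=3 → posterior Normal(-254/321, 56/107)

-254/321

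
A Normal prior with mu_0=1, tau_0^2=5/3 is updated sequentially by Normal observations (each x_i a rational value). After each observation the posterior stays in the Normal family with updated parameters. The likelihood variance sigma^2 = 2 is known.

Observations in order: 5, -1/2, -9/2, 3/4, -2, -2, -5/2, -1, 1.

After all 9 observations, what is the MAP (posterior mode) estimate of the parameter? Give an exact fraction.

obs 1: x=5 → posterior Normal(31/11, 10/11)
obs 2: x=-1/2 → posterior Normal(57/32, 5/8)
obs 3: x=-9/2 → posterior Normal(2/7, 10/21)
obs 4: x=3/4 → posterior Normal(3/8, 5/13)
obs 5: x=-2 → posterior Normal(-1/124, 10/31)
obs 6: x=-2 → posterior Normal(-41/144, 5/18)
obs 7: x=-5/2 → posterior Normal(-91/164, 10/41)
obs 8: x=-1 → posterior Normal(-111/184, 5/23)
obs 9: x=1 → posterior Normal(-91/204, 10/51)

-91/204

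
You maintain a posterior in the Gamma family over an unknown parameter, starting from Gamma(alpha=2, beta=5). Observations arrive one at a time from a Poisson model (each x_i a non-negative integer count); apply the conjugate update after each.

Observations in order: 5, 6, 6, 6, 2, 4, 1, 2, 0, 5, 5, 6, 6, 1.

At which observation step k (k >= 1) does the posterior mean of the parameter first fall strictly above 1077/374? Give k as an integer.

k = 12

obs 1: x=5 → posterior Gamma(7, 6)
obs 2: x=6 → posterior Gamma(13, 7)
obs 3: x=6 → posterior Gamma(19, 8)
obs 4: x=6 → posterior Gamma(25, 9)
obs 5: x=2 → posterior Gamma(27, 10)
obs 6: x=4 → posterior Gamma(31, 11)
obs 7: x=1 → posterior Gamma(32, 12)
obs 8: x=2 → posterior Gamma(34, 13)
obs 9: x=0 → posterior Gamma(34, 14)
obs 10: x=5 → posterior Gamma(39, 15)
obs 11: x=5 → posterior Gamma(44, 16)
obs 12: x=6 → posterior Gamma(50, 17)
obs 13: x=6 → posterior Gamma(56, 18)
obs 14: x=1 → posterior Gamma(57, 19)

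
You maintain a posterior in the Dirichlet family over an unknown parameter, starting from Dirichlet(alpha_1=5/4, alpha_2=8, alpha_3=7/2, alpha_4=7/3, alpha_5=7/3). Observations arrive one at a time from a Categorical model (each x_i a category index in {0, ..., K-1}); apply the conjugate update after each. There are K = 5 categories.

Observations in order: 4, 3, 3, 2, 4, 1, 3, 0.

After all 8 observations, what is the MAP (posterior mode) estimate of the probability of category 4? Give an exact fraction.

obs 1: x=4 → posterior Dirichlet(5/4, 8, 7/2, 7/3, 10/3)
obs 2: x=3 → posterior Dirichlet(5/4, 8, 7/2, 10/3, 10/3)
obs 3: x=3 → posterior Dirichlet(5/4, 8, 7/2, 13/3, 10/3)
obs 4: x=2 → posterior Dirichlet(5/4, 8, 9/2, 13/3, 10/3)
obs 5: x=4 → posterior Dirichlet(5/4, 8, 9/2, 13/3, 13/3)
obs 6: x=1 → posterior Dirichlet(5/4, 9, 9/2, 13/3, 13/3)
obs 7: x=3 → posterior Dirichlet(5/4, 9, 9/2, 16/3, 13/3)
obs 8: x=0 → posterior Dirichlet(9/4, 9, 9/2, 16/3, 13/3)

8/49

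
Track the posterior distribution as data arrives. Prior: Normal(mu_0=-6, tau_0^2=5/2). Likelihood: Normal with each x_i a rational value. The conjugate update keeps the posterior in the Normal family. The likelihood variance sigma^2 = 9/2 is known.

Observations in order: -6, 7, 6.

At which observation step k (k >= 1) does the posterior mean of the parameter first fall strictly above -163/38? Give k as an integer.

obs 1: x=-6 → posterior Normal(-6, 45/28)
obs 2: x=7 → posterior Normal(-49/19, 45/38)
obs 3: x=6 → posterior Normal(-19/24, 15/16)

k = 2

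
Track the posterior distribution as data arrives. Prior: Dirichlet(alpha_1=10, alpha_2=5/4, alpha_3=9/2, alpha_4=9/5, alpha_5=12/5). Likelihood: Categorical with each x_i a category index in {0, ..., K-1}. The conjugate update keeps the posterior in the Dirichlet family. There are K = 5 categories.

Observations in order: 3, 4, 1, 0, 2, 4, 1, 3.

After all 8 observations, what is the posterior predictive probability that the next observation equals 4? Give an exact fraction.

88/559

obs 1: x=3 → posterior Dirichlet(10, 5/4, 9/2, 14/5, 12/5)
obs 2: x=4 → posterior Dirichlet(10, 5/4, 9/2, 14/5, 17/5)
obs 3: x=1 → posterior Dirichlet(10, 9/4, 9/2, 14/5, 17/5)
obs 4: x=0 → posterior Dirichlet(11, 9/4, 9/2, 14/5, 17/5)
obs 5: x=2 → posterior Dirichlet(11, 9/4, 11/2, 14/5, 17/5)
obs 6: x=4 → posterior Dirichlet(11, 9/4, 11/2, 14/5, 22/5)
obs 7: x=1 → posterior Dirichlet(11, 13/4, 11/2, 14/5, 22/5)
obs 8: x=3 → posterior Dirichlet(11, 13/4, 11/2, 19/5, 22/5)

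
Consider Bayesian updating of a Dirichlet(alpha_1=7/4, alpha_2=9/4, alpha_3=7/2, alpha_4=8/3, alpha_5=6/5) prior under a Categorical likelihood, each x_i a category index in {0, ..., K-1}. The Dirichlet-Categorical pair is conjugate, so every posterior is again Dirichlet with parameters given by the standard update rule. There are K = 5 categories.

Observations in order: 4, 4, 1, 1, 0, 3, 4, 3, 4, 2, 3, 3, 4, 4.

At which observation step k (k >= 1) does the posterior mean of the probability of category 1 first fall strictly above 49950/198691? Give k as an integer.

obs 1: x=4 → posterior Dirichlet(7/4, 9/4, 7/2, 8/3, 11/5)
obs 2: x=4 → posterior Dirichlet(7/4, 9/4, 7/2, 8/3, 16/5)
obs 3: x=1 → posterior Dirichlet(7/4, 13/4, 7/2, 8/3, 16/5)
obs 4: x=1 → posterior Dirichlet(7/4, 17/4, 7/2, 8/3, 16/5)
obs 5: x=0 → posterior Dirichlet(11/4, 17/4, 7/2, 8/3, 16/5)
obs 6: x=3 → posterior Dirichlet(11/4, 17/4, 7/2, 11/3, 16/5)
obs 7: x=4 → posterior Dirichlet(11/4, 17/4, 7/2, 11/3, 21/5)
obs 8: x=3 → posterior Dirichlet(11/4, 17/4, 7/2, 14/3, 21/5)
obs 9: x=4 → posterior Dirichlet(11/4, 17/4, 7/2, 14/3, 26/5)
obs 10: x=2 → posterior Dirichlet(11/4, 17/4, 9/2, 14/3, 26/5)
obs 11: x=3 → posterior Dirichlet(11/4, 17/4, 9/2, 17/3, 26/5)
obs 12: x=3 → posterior Dirichlet(11/4, 17/4, 9/2, 20/3, 26/5)
obs 13: x=4 → posterior Dirichlet(11/4, 17/4, 9/2, 20/3, 31/5)
obs 14: x=4 → posterior Dirichlet(11/4, 17/4, 9/2, 20/3, 36/5)

k = 4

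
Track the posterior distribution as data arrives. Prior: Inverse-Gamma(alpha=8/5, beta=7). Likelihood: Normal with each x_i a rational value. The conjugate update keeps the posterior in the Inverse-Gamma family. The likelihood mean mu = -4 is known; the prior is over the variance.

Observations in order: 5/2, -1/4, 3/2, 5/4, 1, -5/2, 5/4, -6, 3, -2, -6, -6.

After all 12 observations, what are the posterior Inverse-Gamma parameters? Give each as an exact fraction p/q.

alpha=38/5, beta=3967/32

obs 1: x=5/2 → posterior Inverse-Gamma(21/10, 225/8)
obs 2: x=-1/4 → posterior Inverse-Gamma(13/5, 1125/32)
obs 3: x=3/2 → posterior Inverse-Gamma(31/10, 1609/32)
obs 4: x=5/4 → posterior Inverse-Gamma(18/5, 1025/16)
obs 5: x=1 → posterior Inverse-Gamma(41/10, 1225/16)
obs 6: x=-5/2 → posterior Inverse-Gamma(23/5, 1243/16)
obs 7: x=5/4 → posterior Inverse-Gamma(51/10, 2927/32)
obs 8: x=-6 → posterior Inverse-Gamma(28/5, 2991/32)
obs 9: x=3 → posterior Inverse-Gamma(61/10, 3775/32)
obs 10: x=-2 → posterior Inverse-Gamma(33/5, 3839/32)
obs 11: x=-6 → posterior Inverse-Gamma(71/10, 3903/32)
obs 12: x=-6 → posterior Inverse-Gamma(38/5, 3967/32)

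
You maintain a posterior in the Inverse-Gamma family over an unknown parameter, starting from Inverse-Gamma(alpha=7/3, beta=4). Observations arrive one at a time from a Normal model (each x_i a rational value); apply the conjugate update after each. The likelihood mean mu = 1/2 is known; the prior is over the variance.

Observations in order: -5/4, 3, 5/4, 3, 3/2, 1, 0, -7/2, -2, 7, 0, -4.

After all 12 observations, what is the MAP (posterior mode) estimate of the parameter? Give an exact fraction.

2655/448

obs 1: x=-5/4 → posterior Inverse-Gamma(17/6, 177/32)
obs 2: x=3 → posterior Inverse-Gamma(10/3, 277/32)
obs 3: x=5/4 → posterior Inverse-Gamma(23/6, 143/16)
obs 4: x=3 → posterior Inverse-Gamma(13/3, 193/16)
obs 5: x=3/2 → posterior Inverse-Gamma(29/6, 201/16)
obs 6: x=1 → posterior Inverse-Gamma(16/3, 203/16)
obs 7: x=0 → posterior Inverse-Gamma(35/6, 205/16)
obs 8: x=-7/2 → posterior Inverse-Gamma(19/3, 333/16)
obs 9: x=-2 → posterior Inverse-Gamma(41/6, 383/16)
obs 10: x=7 → posterior Inverse-Gamma(22/3, 721/16)
obs 11: x=0 → posterior Inverse-Gamma(47/6, 723/16)
obs 12: x=-4 → posterior Inverse-Gamma(25/3, 885/16)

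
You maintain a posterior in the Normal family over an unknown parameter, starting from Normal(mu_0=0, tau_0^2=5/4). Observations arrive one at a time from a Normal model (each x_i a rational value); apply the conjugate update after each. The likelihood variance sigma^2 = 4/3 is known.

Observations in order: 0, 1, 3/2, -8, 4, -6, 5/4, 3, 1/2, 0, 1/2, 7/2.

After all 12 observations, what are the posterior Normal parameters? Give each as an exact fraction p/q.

obs 1: x=0 → posterior Normal(0, 20/31)
obs 2: x=1 → posterior Normal(15/46, 10/23)
obs 3: x=3/2 → posterior Normal(75/122, 20/61)
obs 4: x=-8 → posterior Normal(-165/152, 5/19)
obs 5: x=4 → posterior Normal(-45/182, 20/91)
obs 6: x=-6 → posterior Normal(-225/212, 10/53)
obs 7: x=5/4 → posterior Normal(-375/484, 20/121)
obs 8: x=3 → posterior Normal(-195/544, 5/34)
obs 9: x=1/2 → posterior Normal(-165/604, 20/151)
obs 10: x=0 → posterior Normal(-165/664, 10/83)
obs 11: x=1/2 → posterior Normal(-135/724, 20/181)
obs 12: x=7/2 → posterior Normal(75/784, 5/49)

mu_0=75/784, tau_0^2=5/49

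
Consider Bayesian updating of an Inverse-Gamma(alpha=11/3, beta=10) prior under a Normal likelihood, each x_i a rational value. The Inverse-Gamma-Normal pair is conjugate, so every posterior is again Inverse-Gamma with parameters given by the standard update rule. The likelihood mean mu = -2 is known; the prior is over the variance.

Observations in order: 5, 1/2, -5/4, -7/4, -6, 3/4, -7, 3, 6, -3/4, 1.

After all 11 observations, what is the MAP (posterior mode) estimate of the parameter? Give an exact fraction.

672/61

obs 1: x=5 → posterior Inverse-Gamma(25/6, 69/2)
obs 2: x=1/2 → posterior Inverse-Gamma(14/3, 301/8)
obs 3: x=-5/4 → posterior Inverse-Gamma(31/6, 1213/32)
obs 4: x=-7/4 → posterior Inverse-Gamma(17/3, 607/16)
obs 5: x=-6 → posterior Inverse-Gamma(37/6, 735/16)
obs 6: x=3/4 → posterior Inverse-Gamma(20/3, 1591/32)
obs 7: x=-7 → posterior Inverse-Gamma(43/6, 1991/32)
obs 8: x=3 → posterior Inverse-Gamma(23/3, 2391/32)
obs 9: x=6 → posterior Inverse-Gamma(49/6, 3415/32)
obs 10: x=-3/4 → posterior Inverse-Gamma(26/3, 215/2)
obs 11: x=1 → posterior Inverse-Gamma(55/6, 112)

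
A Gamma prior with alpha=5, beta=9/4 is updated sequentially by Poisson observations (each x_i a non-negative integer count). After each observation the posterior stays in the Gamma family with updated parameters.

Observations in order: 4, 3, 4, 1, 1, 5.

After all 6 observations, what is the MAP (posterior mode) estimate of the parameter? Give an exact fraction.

obs 1: x=4 → posterior Gamma(9, 13/4)
obs 2: x=3 → posterior Gamma(12, 17/4)
obs 3: x=4 → posterior Gamma(16, 21/4)
obs 4: x=1 → posterior Gamma(17, 25/4)
obs 5: x=1 → posterior Gamma(18, 29/4)
obs 6: x=5 → posterior Gamma(23, 33/4)

8/3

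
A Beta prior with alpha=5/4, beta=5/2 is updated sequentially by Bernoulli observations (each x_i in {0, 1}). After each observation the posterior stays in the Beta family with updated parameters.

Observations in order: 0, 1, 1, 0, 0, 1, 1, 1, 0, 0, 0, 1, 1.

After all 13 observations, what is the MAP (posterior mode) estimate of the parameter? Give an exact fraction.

obs 1: x=0 → posterior Beta(5/4, 7/2)
obs 2: x=1 → posterior Beta(9/4, 7/2)
obs 3: x=1 → posterior Beta(13/4, 7/2)
obs 4: x=0 → posterior Beta(13/4, 9/2)
obs 5: x=0 → posterior Beta(13/4, 11/2)
obs 6: x=1 → posterior Beta(17/4, 11/2)
obs 7: x=1 → posterior Beta(21/4, 11/2)
obs 8: x=1 → posterior Beta(25/4, 11/2)
obs 9: x=0 → posterior Beta(25/4, 13/2)
obs 10: x=0 → posterior Beta(25/4, 15/2)
obs 11: x=0 → posterior Beta(25/4, 17/2)
obs 12: x=1 → posterior Beta(29/4, 17/2)
obs 13: x=1 → posterior Beta(33/4, 17/2)

29/59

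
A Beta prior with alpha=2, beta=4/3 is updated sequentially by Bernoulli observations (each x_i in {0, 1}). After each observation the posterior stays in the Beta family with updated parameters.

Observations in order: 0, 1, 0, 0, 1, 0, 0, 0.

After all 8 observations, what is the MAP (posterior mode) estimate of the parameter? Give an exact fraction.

9/28

obs 1: x=0 → posterior Beta(2, 7/3)
obs 2: x=1 → posterior Beta(3, 7/3)
obs 3: x=0 → posterior Beta(3, 10/3)
obs 4: x=0 → posterior Beta(3, 13/3)
obs 5: x=1 → posterior Beta(4, 13/3)
obs 6: x=0 → posterior Beta(4, 16/3)
obs 7: x=0 → posterior Beta(4, 19/3)
obs 8: x=0 → posterior Beta(4, 22/3)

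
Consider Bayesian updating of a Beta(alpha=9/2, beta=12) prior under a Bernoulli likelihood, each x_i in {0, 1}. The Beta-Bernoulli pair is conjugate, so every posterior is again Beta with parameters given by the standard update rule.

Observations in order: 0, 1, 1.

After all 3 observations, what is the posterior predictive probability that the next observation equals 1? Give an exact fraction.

obs 1: x=0 → posterior Beta(9/2, 13)
obs 2: x=1 → posterior Beta(11/2, 13)
obs 3: x=1 → posterior Beta(13/2, 13)

1/3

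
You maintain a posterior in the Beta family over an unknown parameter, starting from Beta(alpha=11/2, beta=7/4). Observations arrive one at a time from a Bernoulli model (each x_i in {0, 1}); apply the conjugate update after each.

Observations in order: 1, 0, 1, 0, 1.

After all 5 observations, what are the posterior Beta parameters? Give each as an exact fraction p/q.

alpha=17/2, beta=15/4

obs 1: x=1 → posterior Beta(13/2, 7/4)
obs 2: x=0 → posterior Beta(13/2, 11/4)
obs 3: x=1 → posterior Beta(15/2, 11/4)
obs 4: x=0 → posterior Beta(15/2, 15/4)
obs 5: x=1 → posterior Beta(17/2, 15/4)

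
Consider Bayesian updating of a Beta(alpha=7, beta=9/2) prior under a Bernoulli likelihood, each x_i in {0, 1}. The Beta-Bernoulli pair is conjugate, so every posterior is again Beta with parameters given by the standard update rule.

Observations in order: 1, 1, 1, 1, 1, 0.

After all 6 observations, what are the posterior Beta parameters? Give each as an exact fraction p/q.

alpha=12, beta=11/2

obs 1: x=1 → posterior Beta(8, 9/2)
obs 2: x=1 → posterior Beta(9, 9/2)
obs 3: x=1 → posterior Beta(10, 9/2)
obs 4: x=1 → posterior Beta(11, 9/2)
obs 5: x=1 → posterior Beta(12, 9/2)
obs 6: x=0 → posterior Beta(12, 11/2)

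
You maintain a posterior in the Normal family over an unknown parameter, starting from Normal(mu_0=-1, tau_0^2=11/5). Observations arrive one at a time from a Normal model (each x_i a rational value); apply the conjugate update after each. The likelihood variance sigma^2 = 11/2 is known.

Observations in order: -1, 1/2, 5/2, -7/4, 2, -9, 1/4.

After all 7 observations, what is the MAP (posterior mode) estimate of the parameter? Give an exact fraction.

-18/19

obs 1: x=-1 → posterior Normal(-1, 11/7)
obs 2: x=1/2 → posterior Normal(-2/3, 11/9)
obs 3: x=5/2 → posterior Normal(-1/11, 1)
obs 4: x=-7/4 → posterior Normal(-9/26, 11/13)
obs 5: x=2 → posterior Normal(-1/30, 11/15)
obs 6: x=-9 → posterior Normal(-37/34, 11/17)
obs 7: x=1/4 → posterior Normal(-18/19, 11/19)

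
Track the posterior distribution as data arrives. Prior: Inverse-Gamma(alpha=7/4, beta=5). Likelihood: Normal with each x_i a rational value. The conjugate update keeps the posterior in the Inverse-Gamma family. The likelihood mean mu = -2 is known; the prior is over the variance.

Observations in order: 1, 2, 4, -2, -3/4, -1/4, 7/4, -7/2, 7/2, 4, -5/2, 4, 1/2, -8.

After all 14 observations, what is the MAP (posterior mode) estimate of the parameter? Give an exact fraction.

3787/312

obs 1: x=1 → posterior Inverse-Gamma(9/4, 19/2)
obs 2: x=2 → posterior Inverse-Gamma(11/4, 35/2)
obs 3: x=4 → posterior Inverse-Gamma(13/4, 71/2)
obs 4: x=-2 → posterior Inverse-Gamma(15/4, 71/2)
obs 5: x=-3/4 → posterior Inverse-Gamma(17/4, 1161/32)
obs 6: x=-1/4 → posterior Inverse-Gamma(19/4, 605/16)
obs 7: x=7/4 → posterior Inverse-Gamma(21/4, 1435/32)
obs 8: x=-7/2 → posterior Inverse-Gamma(23/4, 1471/32)
obs 9: x=7/2 → posterior Inverse-Gamma(25/4, 1955/32)
obs 10: x=4 → posterior Inverse-Gamma(27/4, 2531/32)
obs 11: x=-5/2 → posterior Inverse-Gamma(29/4, 2535/32)
obs 12: x=4 → posterior Inverse-Gamma(31/4, 3111/32)
obs 13: x=1/2 → posterior Inverse-Gamma(33/4, 3211/32)
obs 14: x=-8 → posterior Inverse-Gamma(35/4, 3787/32)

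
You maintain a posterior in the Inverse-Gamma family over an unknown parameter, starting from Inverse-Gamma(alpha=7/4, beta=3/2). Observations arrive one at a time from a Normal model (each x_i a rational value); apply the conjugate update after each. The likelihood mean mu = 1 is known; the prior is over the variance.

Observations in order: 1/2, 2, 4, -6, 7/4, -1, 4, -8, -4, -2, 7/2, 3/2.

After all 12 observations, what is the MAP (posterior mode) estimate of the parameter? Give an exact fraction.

obs 1: x=1/2 → posterior Inverse-Gamma(9/4, 13/8)
obs 2: x=2 → posterior Inverse-Gamma(11/4, 17/8)
obs 3: x=4 → posterior Inverse-Gamma(13/4, 53/8)
obs 4: x=-6 → posterior Inverse-Gamma(15/4, 249/8)
obs 5: x=7/4 → posterior Inverse-Gamma(17/4, 1005/32)
obs 6: x=-1 → posterior Inverse-Gamma(19/4, 1069/32)
obs 7: x=4 → posterior Inverse-Gamma(21/4, 1213/32)
obs 8: x=-8 → posterior Inverse-Gamma(23/4, 2509/32)
obs 9: x=-4 → posterior Inverse-Gamma(25/4, 2909/32)
obs 10: x=-2 → posterior Inverse-Gamma(27/4, 3053/32)
obs 11: x=7/2 → posterior Inverse-Gamma(29/4, 3153/32)
obs 12: x=3/2 → posterior Inverse-Gamma(31/4, 3157/32)

451/40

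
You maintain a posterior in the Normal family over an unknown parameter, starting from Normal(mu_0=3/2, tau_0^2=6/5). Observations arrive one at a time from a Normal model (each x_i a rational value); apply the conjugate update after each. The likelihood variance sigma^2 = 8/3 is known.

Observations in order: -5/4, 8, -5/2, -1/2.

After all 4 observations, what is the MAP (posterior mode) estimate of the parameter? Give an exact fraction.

255/224

obs 1: x=-5/4 → posterior Normal(75/116, 24/29)
obs 2: x=8 → posterior Normal(363/152, 12/19)
obs 3: x=-5/2 → posterior Normal(273/188, 24/47)
obs 4: x=-1/2 → posterior Normal(255/224, 3/7)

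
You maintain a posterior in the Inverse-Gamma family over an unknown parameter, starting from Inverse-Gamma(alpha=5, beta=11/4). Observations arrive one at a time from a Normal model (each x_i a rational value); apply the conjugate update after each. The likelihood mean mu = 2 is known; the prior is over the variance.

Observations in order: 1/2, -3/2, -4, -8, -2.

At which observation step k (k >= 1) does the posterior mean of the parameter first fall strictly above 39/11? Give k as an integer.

obs 1: x=1/2 → posterior Inverse-Gamma(11/2, 31/8)
obs 2: x=-3/2 → posterior Inverse-Gamma(6, 10)
obs 3: x=-4 → posterior Inverse-Gamma(13/2, 28)
obs 4: x=-8 → posterior Inverse-Gamma(7, 78)
obs 5: x=-2 → posterior Inverse-Gamma(15/2, 86)

k = 3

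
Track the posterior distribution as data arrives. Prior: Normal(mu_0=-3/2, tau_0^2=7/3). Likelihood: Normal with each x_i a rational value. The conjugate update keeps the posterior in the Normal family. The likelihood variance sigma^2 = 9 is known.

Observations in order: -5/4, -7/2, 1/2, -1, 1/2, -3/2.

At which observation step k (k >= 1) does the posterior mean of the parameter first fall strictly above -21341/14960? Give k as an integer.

obs 1: x=-5/4 → posterior Normal(-197/136, 63/34)
obs 2: x=-7/2 → posterior Normal(-295/164, 63/41)
obs 3: x=1/2 → posterior Normal(-281/192, 21/16)
obs 4: x=-1 → posterior Normal(-309/220, 63/55)
obs 5: x=1/2 → posterior Normal(-295/248, 63/62)
obs 6: x=-3/2 → posterior Normal(-337/276, 21/23)

k = 4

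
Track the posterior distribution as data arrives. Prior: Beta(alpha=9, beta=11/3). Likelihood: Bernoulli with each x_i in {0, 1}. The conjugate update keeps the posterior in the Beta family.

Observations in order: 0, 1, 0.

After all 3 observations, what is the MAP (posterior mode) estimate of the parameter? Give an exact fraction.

obs 1: x=0 → posterior Beta(9, 14/3)
obs 2: x=1 → posterior Beta(10, 14/3)
obs 3: x=0 → posterior Beta(10, 17/3)

27/41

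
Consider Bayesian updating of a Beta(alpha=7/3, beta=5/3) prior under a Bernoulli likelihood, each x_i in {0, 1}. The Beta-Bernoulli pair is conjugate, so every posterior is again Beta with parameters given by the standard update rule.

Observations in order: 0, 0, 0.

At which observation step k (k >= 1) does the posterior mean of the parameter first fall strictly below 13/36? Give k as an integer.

k = 3

obs 1: x=0 → posterior Beta(7/3, 8/3)
obs 2: x=0 → posterior Beta(7/3, 11/3)
obs 3: x=0 → posterior Beta(7/3, 14/3)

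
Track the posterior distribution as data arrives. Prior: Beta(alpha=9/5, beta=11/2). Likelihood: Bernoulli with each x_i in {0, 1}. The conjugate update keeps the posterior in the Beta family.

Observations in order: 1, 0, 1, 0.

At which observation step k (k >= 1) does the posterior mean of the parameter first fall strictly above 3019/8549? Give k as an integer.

obs 1: x=1 → posterior Beta(14/5, 11/2)
obs 2: x=0 → posterior Beta(14/5, 13/2)
obs 3: x=1 → posterior Beta(19/5, 13/2)
obs 4: x=0 → posterior Beta(19/5, 15/2)

k = 3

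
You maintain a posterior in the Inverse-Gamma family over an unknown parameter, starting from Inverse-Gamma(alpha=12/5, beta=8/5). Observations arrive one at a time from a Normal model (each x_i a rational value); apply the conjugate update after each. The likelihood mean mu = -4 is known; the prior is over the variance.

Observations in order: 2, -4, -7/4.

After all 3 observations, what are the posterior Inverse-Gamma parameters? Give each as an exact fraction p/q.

alpha=39/10, beta=3541/160

obs 1: x=2 → posterior Inverse-Gamma(29/10, 98/5)
obs 2: x=-4 → posterior Inverse-Gamma(17/5, 98/5)
obs 3: x=-7/4 → posterior Inverse-Gamma(39/10, 3541/160)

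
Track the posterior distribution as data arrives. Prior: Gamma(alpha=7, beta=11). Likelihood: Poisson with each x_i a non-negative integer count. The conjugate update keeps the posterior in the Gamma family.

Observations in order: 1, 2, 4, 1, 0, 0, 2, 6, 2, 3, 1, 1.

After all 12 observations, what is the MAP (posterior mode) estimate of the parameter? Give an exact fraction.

29/23

obs 1: x=1 → posterior Gamma(8, 12)
obs 2: x=2 → posterior Gamma(10, 13)
obs 3: x=4 → posterior Gamma(14, 14)
obs 4: x=1 → posterior Gamma(15, 15)
obs 5: x=0 → posterior Gamma(15, 16)
obs 6: x=0 → posterior Gamma(15, 17)
obs 7: x=2 → posterior Gamma(17, 18)
obs 8: x=6 → posterior Gamma(23, 19)
obs 9: x=2 → posterior Gamma(25, 20)
obs 10: x=3 → posterior Gamma(28, 21)
obs 11: x=1 → posterior Gamma(29, 22)
obs 12: x=1 → posterior Gamma(30, 23)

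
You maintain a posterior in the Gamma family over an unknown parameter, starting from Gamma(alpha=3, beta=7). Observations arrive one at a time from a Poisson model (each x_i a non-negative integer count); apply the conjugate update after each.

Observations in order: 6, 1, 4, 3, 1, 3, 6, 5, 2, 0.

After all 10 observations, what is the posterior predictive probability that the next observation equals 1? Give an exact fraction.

11633549665058175578832094238737833478284593/43003884122993349514708209023089954013577216

obs 1: x=6 → posterior Gamma(9, 8)
obs 2: x=1 → posterior Gamma(10, 9)
obs 3: x=4 → posterior Gamma(14, 10)
obs 4: x=3 → posterior Gamma(17, 11)
obs 5: x=1 → posterior Gamma(18, 12)
obs 6: x=3 → posterior Gamma(21, 13)
obs 7: x=6 → posterior Gamma(27, 14)
obs 8: x=5 → posterior Gamma(32, 15)
obs 9: x=2 → posterior Gamma(34, 16)
obs 10: x=0 → posterior Gamma(34, 17)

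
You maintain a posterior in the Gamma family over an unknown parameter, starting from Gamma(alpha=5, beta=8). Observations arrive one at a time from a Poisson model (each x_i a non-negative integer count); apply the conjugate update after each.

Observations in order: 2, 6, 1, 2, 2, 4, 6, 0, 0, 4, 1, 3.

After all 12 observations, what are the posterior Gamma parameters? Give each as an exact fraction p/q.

obs 1: x=2 → posterior Gamma(7, 9)
obs 2: x=6 → posterior Gamma(13, 10)
obs 3: x=1 → posterior Gamma(14, 11)
obs 4: x=2 → posterior Gamma(16, 12)
obs 5: x=2 → posterior Gamma(18, 13)
obs 6: x=4 → posterior Gamma(22, 14)
obs 7: x=6 → posterior Gamma(28, 15)
obs 8: x=0 → posterior Gamma(28, 16)
obs 9: x=0 → posterior Gamma(28, 17)
obs 10: x=4 → posterior Gamma(32, 18)
obs 11: x=1 → posterior Gamma(33, 19)
obs 12: x=3 → posterior Gamma(36, 20)

alpha=36, beta=20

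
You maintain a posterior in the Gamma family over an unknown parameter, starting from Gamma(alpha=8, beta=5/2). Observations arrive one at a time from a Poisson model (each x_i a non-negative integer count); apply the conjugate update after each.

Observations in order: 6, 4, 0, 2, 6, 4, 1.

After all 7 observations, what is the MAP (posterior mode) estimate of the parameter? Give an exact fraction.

60/19

obs 1: x=6 → posterior Gamma(14, 7/2)
obs 2: x=4 → posterior Gamma(18, 9/2)
obs 3: x=0 → posterior Gamma(18, 11/2)
obs 4: x=2 → posterior Gamma(20, 13/2)
obs 5: x=6 → posterior Gamma(26, 15/2)
obs 6: x=4 → posterior Gamma(30, 17/2)
obs 7: x=1 → posterior Gamma(31, 19/2)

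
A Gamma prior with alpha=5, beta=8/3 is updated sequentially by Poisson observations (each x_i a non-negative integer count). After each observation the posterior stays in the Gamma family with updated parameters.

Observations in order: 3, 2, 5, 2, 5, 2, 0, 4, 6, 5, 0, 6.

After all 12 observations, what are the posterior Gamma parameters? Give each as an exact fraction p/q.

alpha=45, beta=44/3

obs 1: x=3 → posterior Gamma(8, 11/3)
obs 2: x=2 → posterior Gamma(10, 14/3)
obs 3: x=5 → posterior Gamma(15, 17/3)
obs 4: x=2 → posterior Gamma(17, 20/3)
obs 5: x=5 → posterior Gamma(22, 23/3)
obs 6: x=2 → posterior Gamma(24, 26/3)
obs 7: x=0 → posterior Gamma(24, 29/3)
obs 8: x=4 → posterior Gamma(28, 32/3)
obs 9: x=6 → posterior Gamma(34, 35/3)
obs 10: x=5 → posterior Gamma(39, 38/3)
obs 11: x=0 → posterior Gamma(39, 41/3)
obs 12: x=6 → posterior Gamma(45, 44/3)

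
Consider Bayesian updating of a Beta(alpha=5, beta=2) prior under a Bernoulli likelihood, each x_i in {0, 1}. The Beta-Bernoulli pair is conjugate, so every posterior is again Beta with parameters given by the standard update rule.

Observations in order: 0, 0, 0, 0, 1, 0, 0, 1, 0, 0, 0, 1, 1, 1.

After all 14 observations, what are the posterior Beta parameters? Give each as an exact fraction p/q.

alpha=10, beta=11

obs 1: x=0 → posterior Beta(5, 3)
obs 2: x=0 → posterior Beta(5, 4)
obs 3: x=0 → posterior Beta(5, 5)
obs 4: x=0 → posterior Beta(5, 6)
obs 5: x=1 → posterior Beta(6, 6)
obs 6: x=0 → posterior Beta(6, 7)
obs 7: x=0 → posterior Beta(6, 8)
obs 8: x=1 → posterior Beta(7, 8)
obs 9: x=0 → posterior Beta(7, 9)
obs 10: x=0 → posterior Beta(7, 10)
obs 11: x=0 → posterior Beta(7, 11)
obs 12: x=1 → posterior Beta(8, 11)
obs 13: x=1 → posterior Beta(9, 11)
obs 14: x=1 → posterior Beta(10, 11)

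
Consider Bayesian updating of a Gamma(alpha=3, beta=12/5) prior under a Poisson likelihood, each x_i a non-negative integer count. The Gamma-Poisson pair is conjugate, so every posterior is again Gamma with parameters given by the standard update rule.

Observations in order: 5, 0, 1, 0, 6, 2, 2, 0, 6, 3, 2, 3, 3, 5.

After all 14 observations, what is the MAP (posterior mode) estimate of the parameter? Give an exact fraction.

obs 1: x=5 → posterior Gamma(8, 17/5)
obs 2: x=0 → posterior Gamma(8, 22/5)
obs 3: x=1 → posterior Gamma(9, 27/5)
obs 4: x=0 → posterior Gamma(9, 32/5)
obs 5: x=6 → posterior Gamma(15, 37/5)
obs 6: x=2 → posterior Gamma(17, 42/5)
obs 7: x=2 → posterior Gamma(19, 47/5)
obs 8: x=0 → posterior Gamma(19, 52/5)
obs 9: x=6 → posterior Gamma(25, 57/5)
obs 10: x=3 → posterior Gamma(28, 62/5)
obs 11: x=2 → posterior Gamma(30, 67/5)
obs 12: x=3 → posterior Gamma(33, 72/5)
obs 13: x=3 → posterior Gamma(36, 77/5)
obs 14: x=5 → posterior Gamma(41, 82/5)

100/41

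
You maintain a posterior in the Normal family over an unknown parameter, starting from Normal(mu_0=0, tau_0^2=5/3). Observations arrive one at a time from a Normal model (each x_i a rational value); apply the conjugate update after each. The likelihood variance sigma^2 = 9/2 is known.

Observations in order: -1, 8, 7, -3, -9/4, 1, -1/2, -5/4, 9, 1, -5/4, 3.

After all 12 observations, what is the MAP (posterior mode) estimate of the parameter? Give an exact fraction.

395/294

obs 1: x=-1 → posterior Normal(-10/37, 45/37)
obs 2: x=8 → posterior Normal(70/47, 45/47)
obs 3: x=7 → posterior Normal(140/57, 15/19)
obs 4: x=-3 → posterior Normal(110/67, 45/67)
obs 5: x=-9/4 → posterior Normal(25/22, 45/77)
obs 6: x=1 → posterior Normal(65/58, 15/29)
obs 7: x=-1/2 → posterior Normal(185/194, 45/97)
obs 8: x=-5/4 → posterior Normal(80/107, 45/107)
obs 9: x=9 → posterior Normal(170/117, 5/13)
obs 10: x=1 → posterior Normal(180/127, 45/127)
obs 11: x=-5/4 → posterior Normal(335/274, 45/137)
obs 12: x=3 → posterior Normal(395/294, 15/49)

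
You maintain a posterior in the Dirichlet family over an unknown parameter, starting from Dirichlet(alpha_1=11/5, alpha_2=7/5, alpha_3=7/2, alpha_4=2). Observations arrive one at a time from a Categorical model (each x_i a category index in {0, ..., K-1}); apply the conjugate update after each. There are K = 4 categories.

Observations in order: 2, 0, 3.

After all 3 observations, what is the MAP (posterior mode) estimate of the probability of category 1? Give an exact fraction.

obs 1: x=2 → posterior Dirichlet(11/5, 7/5, 9/2, 2)
obs 2: x=0 → posterior Dirichlet(16/5, 7/5, 9/2, 2)
obs 3: x=3 → posterior Dirichlet(16/5, 7/5, 9/2, 3)

4/81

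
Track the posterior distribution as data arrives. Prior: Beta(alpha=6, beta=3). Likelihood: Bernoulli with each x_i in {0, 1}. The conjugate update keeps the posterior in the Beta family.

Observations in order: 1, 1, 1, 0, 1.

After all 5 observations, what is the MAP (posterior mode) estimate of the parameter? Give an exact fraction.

obs 1: x=1 → posterior Beta(7, 3)
obs 2: x=1 → posterior Beta(8, 3)
obs 3: x=1 → posterior Beta(9, 3)
obs 4: x=0 → posterior Beta(9, 4)
obs 5: x=1 → posterior Beta(10, 4)

3/4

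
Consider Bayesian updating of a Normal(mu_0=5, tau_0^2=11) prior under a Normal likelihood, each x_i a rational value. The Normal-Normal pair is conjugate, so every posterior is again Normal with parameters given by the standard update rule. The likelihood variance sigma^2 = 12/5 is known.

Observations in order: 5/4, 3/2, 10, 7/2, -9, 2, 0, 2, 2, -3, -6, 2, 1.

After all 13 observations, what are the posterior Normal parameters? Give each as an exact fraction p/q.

mu_0=1835/2908, tau_0^2=132/727

obs 1: x=5/4 → posterior Normal(515/268, 132/67)
obs 2: x=3/2 → posterior Normal(845/488, 66/61)
obs 3: x=10 → posterior Normal(1015/236, 44/59)
obs 4: x=7/2 → posterior Normal(3815/928, 33/58)
obs 5: x=-9 → posterior Normal(1835/1148, 132/287)
obs 6: x=2 → posterior Normal(2275/1368, 22/57)
obs 7: x=0 → posterior Normal(2275/1588, 132/397)
obs 8: x=2 → posterior Normal(2715/1808, 33/113)
obs 9: x=2 → posterior Normal(3155/2028, 44/169)
obs 10: x=-3 → posterior Normal(2495/2248, 66/281)
obs 11: x=-6 → posterior Normal(1175/2468, 132/617)
obs 12: x=2 → posterior Normal(1615/2688, 11/56)
obs 13: x=1 → posterior Normal(1835/2908, 132/727)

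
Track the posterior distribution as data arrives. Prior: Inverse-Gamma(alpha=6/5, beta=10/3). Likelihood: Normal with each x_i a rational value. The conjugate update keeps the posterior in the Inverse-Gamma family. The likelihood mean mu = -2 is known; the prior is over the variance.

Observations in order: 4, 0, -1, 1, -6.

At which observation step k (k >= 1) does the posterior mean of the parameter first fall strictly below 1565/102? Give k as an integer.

obs 1: x=4 → posterior Inverse-Gamma(17/10, 64/3)
obs 2: x=0 → posterior Inverse-Gamma(11/5, 70/3)
obs 3: x=-1 → posterior Inverse-Gamma(27/10, 143/6)
obs 4: x=1 → posterior Inverse-Gamma(16/5, 85/3)
obs 5: x=-6 → posterior Inverse-Gamma(37/10, 109/3)

k = 3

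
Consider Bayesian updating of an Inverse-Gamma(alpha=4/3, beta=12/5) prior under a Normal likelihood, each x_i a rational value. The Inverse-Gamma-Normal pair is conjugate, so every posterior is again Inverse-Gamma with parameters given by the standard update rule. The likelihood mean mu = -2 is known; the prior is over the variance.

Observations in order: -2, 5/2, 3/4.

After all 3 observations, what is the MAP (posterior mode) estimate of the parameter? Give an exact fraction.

7827/1840

obs 1: x=-2 → posterior Inverse-Gamma(11/6, 12/5)
obs 2: x=5/2 → posterior Inverse-Gamma(7/3, 501/40)
obs 3: x=3/4 → posterior Inverse-Gamma(17/6, 2609/160)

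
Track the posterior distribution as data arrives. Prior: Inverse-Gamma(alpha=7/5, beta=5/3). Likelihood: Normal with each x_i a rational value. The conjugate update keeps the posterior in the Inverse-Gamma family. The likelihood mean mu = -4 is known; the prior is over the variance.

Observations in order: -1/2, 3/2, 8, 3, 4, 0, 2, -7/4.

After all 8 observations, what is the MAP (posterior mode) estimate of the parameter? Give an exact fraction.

86375/3072

obs 1: x=-1/2 → posterior Inverse-Gamma(19/10, 187/24)
obs 2: x=3/2 → posterior Inverse-Gamma(12/5, 275/12)
obs 3: x=8 → posterior Inverse-Gamma(29/10, 1139/12)
obs 4: x=3 → posterior Inverse-Gamma(17/5, 1433/12)
obs 5: x=4 → posterior Inverse-Gamma(39/10, 1817/12)
obs 6: x=0 → posterior Inverse-Gamma(22/5, 1913/12)
obs 7: x=2 → posterior Inverse-Gamma(49/10, 2129/12)
obs 8: x=-7/4 → posterior Inverse-Gamma(27/5, 17275/96)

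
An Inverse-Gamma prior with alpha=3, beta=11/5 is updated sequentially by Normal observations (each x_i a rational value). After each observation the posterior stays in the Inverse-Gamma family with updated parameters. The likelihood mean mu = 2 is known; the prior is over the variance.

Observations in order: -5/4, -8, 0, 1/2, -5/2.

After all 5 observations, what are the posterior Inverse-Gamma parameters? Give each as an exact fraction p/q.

alpha=11/2, beta=11317/160

obs 1: x=-5/4 → posterior Inverse-Gamma(7/2, 1197/160)
obs 2: x=-8 → posterior Inverse-Gamma(4, 9197/160)
obs 3: x=0 → posterior Inverse-Gamma(9/2, 9517/160)
obs 4: x=1/2 → posterior Inverse-Gamma(5, 9697/160)
obs 5: x=-5/2 → posterior Inverse-Gamma(11/2, 11317/160)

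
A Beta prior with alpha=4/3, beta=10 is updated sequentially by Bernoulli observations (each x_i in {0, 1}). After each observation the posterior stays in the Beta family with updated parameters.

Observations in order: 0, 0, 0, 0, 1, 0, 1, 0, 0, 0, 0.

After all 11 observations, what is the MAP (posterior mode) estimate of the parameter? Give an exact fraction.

7/61

obs 1: x=0 → posterior Beta(4/3, 11)
obs 2: x=0 → posterior Beta(4/3, 12)
obs 3: x=0 → posterior Beta(4/3, 13)
obs 4: x=0 → posterior Beta(4/3, 14)
obs 5: x=1 → posterior Beta(7/3, 14)
obs 6: x=0 → posterior Beta(7/3, 15)
obs 7: x=1 → posterior Beta(10/3, 15)
obs 8: x=0 → posterior Beta(10/3, 16)
obs 9: x=0 → posterior Beta(10/3, 17)
obs 10: x=0 → posterior Beta(10/3, 18)
obs 11: x=0 → posterior Beta(10/3, 19)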